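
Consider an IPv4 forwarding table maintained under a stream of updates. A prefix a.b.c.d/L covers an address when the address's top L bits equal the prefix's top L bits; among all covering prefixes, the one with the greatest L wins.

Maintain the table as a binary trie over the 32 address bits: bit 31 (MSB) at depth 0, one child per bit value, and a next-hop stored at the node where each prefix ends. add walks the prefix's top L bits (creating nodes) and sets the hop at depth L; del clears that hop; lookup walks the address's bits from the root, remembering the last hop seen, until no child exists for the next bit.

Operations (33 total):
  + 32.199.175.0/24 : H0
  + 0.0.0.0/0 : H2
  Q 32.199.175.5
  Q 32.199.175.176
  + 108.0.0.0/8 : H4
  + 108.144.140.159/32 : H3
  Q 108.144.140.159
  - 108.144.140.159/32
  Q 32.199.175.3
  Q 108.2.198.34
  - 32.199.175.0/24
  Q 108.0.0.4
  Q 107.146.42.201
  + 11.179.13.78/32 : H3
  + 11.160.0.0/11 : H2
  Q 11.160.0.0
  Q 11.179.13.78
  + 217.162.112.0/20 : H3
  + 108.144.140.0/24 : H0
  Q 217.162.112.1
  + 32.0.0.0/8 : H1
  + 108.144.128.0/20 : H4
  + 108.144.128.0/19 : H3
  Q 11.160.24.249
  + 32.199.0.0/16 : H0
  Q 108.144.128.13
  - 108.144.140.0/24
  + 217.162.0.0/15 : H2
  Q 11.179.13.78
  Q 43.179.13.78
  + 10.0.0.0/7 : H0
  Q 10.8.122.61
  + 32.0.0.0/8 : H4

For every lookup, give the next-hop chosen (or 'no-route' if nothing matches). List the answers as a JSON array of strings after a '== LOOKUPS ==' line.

Process each operation:
  + 32.199.175.0/24 (H0) depth=24
  + 0.0.0.0/0 (H2) depth=0
  Q 32.199.175.5: descend 001000001100011110101111 ; hops seen [H2,H0] ; pick H0
  Q 32.199.175.176: descend 001000001100011110101111 ; hops seen [H2,H0] ; pick H0
  + 108.0.0.0/8 (H4) depth=8
  + 108.144.140.159/32 (H3) depth=32
  Q 108.144.140.159: descend 01101100100100001000110010011111 ; hops seen [H2,H4,H3] ; pick H3
  del 108.144.140.159/32 (clear depth 32)
  Q 32.199.175.3: descend 001000001100011110101111 ; hops seen [H2,H0] ; pick H0
  Q 108.2.198.34: descend 01101100 ; hops seen [H2,H4] ; pick H4
  del 32.199.175.0/24 (clear depth 24)
  Q 108.0.0.4: descend 01101100 ; hops seen [H2,H4] ; pick H4
  Q 107.146.42.201: descend 01101 ; hops seen [H2] ; pick H2
  + 11.179.13.78/32 (H3) depth=32
  + 11.160.0.0/11 (H2) depth=11
  Q 11.160.0.0: descend 00001011101 ; hops seen [H2,H2] ; pick H2
  Q 11.179.13.78: descend 00001011101100110000110101001110 ; hops seen [H2,H2,H3] ; pick H3
  + 217.162.112.0/20 (H3) depth=20
  + 108.144.140.0/24 (H0) depth=24
  Q 217.162.112.1: descend 11011001101000100111 ; hops seen [H2,H3] ; pick H3
  + 32.0.0.0/8 (H1) depth=8
  + 108.144.128.0/20 (H4) depth=20
  + 108.144.128.0/19 (H3) depth=19
  Q 11.160.24.249: descend 00001011101 ; hops seen [H2,H2] ; pick H2
  + 32.199.0.0/16 (H0) depth=16
  Q 108.144.128.13: descend 01101100100100001000 ; hops seen [H2,H4,H3,H4] ; pick H4
  del 108.144.140.0/24 (clear depth 24)
  + 217.162.0.0/15 (H2) depth=15
  Q 11.179.13.78: descend 00001011101100110000110101001110 ; hops seen [H2,H2,H3] ; pick H3
  Q 43.179.13.78: descend 0010 ; hops seen [H2] ; pick H2
  + 10.0.0.0/7 (H0) depth=7
  Q 10.8.122.61: descend 0000101 ; hops seen [H2,H0] ; pick H0
  + 32.0.0.0/8 (H4) depth=8

== LOOKUPS ==
["H0","H0","H3","H0","H4","H4","H2","H2","H3","H3","H2","H4","H3","H2","H0"]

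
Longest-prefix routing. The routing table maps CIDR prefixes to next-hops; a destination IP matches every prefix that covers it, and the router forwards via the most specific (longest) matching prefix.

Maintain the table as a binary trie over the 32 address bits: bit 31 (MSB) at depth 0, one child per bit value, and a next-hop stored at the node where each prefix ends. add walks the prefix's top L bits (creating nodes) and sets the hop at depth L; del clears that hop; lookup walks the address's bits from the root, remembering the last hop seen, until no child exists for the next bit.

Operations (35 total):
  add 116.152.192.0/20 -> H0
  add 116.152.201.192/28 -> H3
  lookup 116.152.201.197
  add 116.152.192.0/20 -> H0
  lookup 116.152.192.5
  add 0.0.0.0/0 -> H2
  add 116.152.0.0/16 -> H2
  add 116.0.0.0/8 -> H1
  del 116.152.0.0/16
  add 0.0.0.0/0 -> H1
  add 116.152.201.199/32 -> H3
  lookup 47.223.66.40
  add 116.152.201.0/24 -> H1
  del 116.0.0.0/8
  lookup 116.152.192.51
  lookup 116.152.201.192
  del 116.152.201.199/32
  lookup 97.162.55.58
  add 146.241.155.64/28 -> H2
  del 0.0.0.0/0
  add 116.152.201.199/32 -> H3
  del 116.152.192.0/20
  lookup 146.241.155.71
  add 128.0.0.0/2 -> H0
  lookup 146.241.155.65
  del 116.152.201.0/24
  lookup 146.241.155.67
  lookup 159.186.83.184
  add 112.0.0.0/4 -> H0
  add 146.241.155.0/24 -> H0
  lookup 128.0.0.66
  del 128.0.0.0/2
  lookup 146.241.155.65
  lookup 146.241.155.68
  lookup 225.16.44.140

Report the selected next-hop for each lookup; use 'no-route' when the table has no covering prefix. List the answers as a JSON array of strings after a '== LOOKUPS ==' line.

Trace:
  add 116.152.192.0/20 -> H0 at depth 20
  add 116.152.201.192/28 -> H3 at depth 28
  Q 116.152.201.197: descend 0111010010011000110010011100 ; hops seen [H0,H3] ; pick H3
  add 116.152.192.0/20 -> H0 at depth 20
  Q 116.152.192.5: descend 01110100100110001100 ; hops seen [H0] ; pick H0
  add 0.0.0.0/0 -> H2 at depth 0
  add 116.152.0.0/16 -> H2 at depth 16
  add 116.0.0.0/8 -> H1 at depth 8
  del 116.152.0.0/16 (clear depth 16)
  add 0.0.0.0/0 -> H1 at depth 0
  add 116.152.201.199/32 -> H3 at depth 32
  Q 47.223.66.40: descend 0 ; hops seen [H1] ; pick H1
  add 116.152.201.0/24 -> H1 at depth 24
  del 116.0.0.0/8 (clear depth 8)
  Q 116.152.192.51: descend 01110100100110001100 ; hops seen [H1,H0] ; pick H0
  Q 116.152.201.192: descend 01110100100110001100100111000 ; hops seen [H1,H0,H1,H3] ; pick H3
  del 116.152.201.199/32 (clear depth 32)
  Q 97.162.55.58: descend 011 ; hops seen [H1] ; pick H1
  add 146.241.155.64/28 -> H2 at depth 28
  del 0.0.0.0/0 (clear depth 0)
  add 116.152.201.199/32 -> H3 at depth 32
  del 116.152.192.0/20 (clear depth 20)
  Q 146.241.155.71: descend 1001001011110001100110110100 ; hops seen [H2] ; pick H2
  add 128.0.0.0/2 -> H0 at depth 2
  Q 146.241.155.65: descend 1001001011110001100110110100 ; hops seen [H0,H2] ; pick H2
  del 116.152.201.0/24 (clear depth 24)
  Q 146.241.155.67: descend 1001001011110001100110110100 ; hops seen [H0,H2] ; pick H2
  Q 159.186.83.184: descend 1001 ; hops seen [H0] ; pick H0
  add 112.0.0.0/4 -> H0 at depth 4
  add 146.241.155.0/24 -> H0 at depth 24
  Q 128.0.0.66: descend 100 ; hops seen [H0] ; pick H0
  del 128.0.0.0/2 (clear depth 2)
  Q 146.241.155.65: descend 1001001011110001100110110100 ; hops seen [H0,H2] ; pick H2
  Q 146.241.155.68: descend 1001001011110001100110110100 ; hops seen [H0,H2] ; pick H2
  Q 225.16.44.140: descend 1 ; hops seen [∅] ; pick no-route

== LOOKUPS ==
["H3","H0","H1","H0","H3","H1","H2","H2","H2","H0","H0","H2","H2","no-route"]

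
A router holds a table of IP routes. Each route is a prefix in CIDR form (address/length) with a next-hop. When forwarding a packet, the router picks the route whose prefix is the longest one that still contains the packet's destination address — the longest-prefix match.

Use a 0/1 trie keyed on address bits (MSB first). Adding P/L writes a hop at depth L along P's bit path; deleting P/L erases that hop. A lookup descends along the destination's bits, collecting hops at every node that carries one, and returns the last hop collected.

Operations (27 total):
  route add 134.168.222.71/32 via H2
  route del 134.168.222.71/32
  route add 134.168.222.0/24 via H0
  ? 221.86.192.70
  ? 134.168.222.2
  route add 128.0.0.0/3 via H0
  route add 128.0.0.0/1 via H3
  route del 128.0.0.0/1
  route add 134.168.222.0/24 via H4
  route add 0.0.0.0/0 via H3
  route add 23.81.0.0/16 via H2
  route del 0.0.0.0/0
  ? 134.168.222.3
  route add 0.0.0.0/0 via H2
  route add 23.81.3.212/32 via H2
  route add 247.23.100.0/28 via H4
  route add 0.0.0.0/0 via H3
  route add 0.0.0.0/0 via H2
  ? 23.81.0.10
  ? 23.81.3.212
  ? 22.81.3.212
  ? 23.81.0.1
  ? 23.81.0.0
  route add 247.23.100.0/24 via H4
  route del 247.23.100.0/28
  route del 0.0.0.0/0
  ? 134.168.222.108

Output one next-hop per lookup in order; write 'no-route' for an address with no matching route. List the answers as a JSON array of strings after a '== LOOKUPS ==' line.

Trace:
  + 134.168.222.71/32 (H2) depth=32
  del 134.168.222.71/32 (clear depth 32)
  + 134.168.222.0/24 (H0) depth=24
  lookup 221.86.192.70: bits 1 walk d0:-→d1:- -> no-route
  lookup 134.168.222.2: bits 1000011010101000110111100 walk d0:-→d1:-→d2:-→d3:-→d4:-→d5:-→d6:-→d7:-→d8:-→d9:-→d10:-→d11:-→d12:-→d13:-→d14:-→d15:-→d16:-→d17:-→d18:-→d19:-→d20:-→d21:-→d22:-→d23:-→d24:H0→d25:- -> H0
  + 128.0.0.0/3 (H0) depth=3
  + 128.0.0.0/1 (H3) depth=1
  del 128.0.0.0/1 (clear depth 1)
  + 134.168.222.0/24 (H4) depth=24
  + 0.0.0.0/0 (H3) depth=0
  + 23.81.0.0/16 (H2) depth=16
  del 0.0.0.0/0 (clear depth 0)
  lookup 134.168.222.3: bits 1000011010101000110111100 walk d0:-→d1:-→d2:-→d3:H0→d4:-→d5:-→d6:-→d7:-→d8:-→d9:-→d10:-→d11:-→d12:-→d13:-→d14:-→d15:-→d16:-→d17:-→d18:-→d19:-→d20:-→d21:-→d22:-→d23:-→d24:H4→d25:- -> H4
  + 0.0.0.0/0 (H2) depth=0
  + 23.81.3.212/32 (H2) depth=32
  + 247.23.100.0/28 (H4) depth=28
  + 0.0.0.0/0 (H3) depth=0
  + 0.0.0.0/0 (H2) depth=0
  lookup 23.81.0.10: bits 0001011101010001000000 walk d0:H2→d1:-→d2:-→d3:-→d4:-→d5:-→d6:-→d7:-→d8:-→d9:-→d10:-→d11:-→d12:-→d13:-→d14:-→d15:-→d16:H2→d17:-→d18:-→d19:-→d20:-→d21:-→d22:- -> H2
  lookup 23.81.3.212: bits 00010111010100010000001111010100 walk d0:H2→d1:-→d2:-→d3:-→d4:-→d5:-→d6:-→d7:-→d8:-→d9:-→d10:-→d11:-→d12:-→d13:-→d14:-→d15:-→d16:H2→d17:-→d18:-→d19:-→d20:-→d21:-→d22:-→d23:-→d24:-→d25:-→d26:-→d27:-→d28:-→d29:-→d30:-→d31:-→d32:H2 -> H2
  lookup 22.81.3.212: bits 0001011 walk d0:H2→d1:-→d2:-→d3:-→d4:-→d5:-→d6:-→d7:- -> H2
  lookup 23.81.0.1: bits 0001011101010001000000 walk d0:H2→d1:-→d2:-→d3:-→d4:-→d5:-→d6:-→d7:-→d8:-→d9:-→d10:-→d11:-→d12:-→d13:-→d14:-→d15:-→d16:H2→d17:-→d18:-→d19:-→d20:-→d21:-→d22:- -> H2
  lookup 23.81.0.0: bits 0001011101010001000000 walk d0:H2→d1:-→d2:-→d3:-→d4:-→d5:-→d6:-→d7:-→d8:-→d9:-→d10:-→d11:-→d12:-→d13:-→d14:-→d15:-→d16:H2→d17:-→d18:-→d19:-→d20:-→d21:-→d22:- -> H2
  + 247.23.100.0/24 (H4) depth=24
  del 247.23.100.0/28 (clear depth 28)
  del 0.0.0.0/0 (clear depth 0)
  lookup 134.168.222.108: bits 10000110101010001101111001 walk d0:-→d1:-→d2:-→d3:H0→d4:-→d5:-→d6:-→d7:-→d8:-→d9:-→d10:-→d11:-→d12:-→d13:-→d14:-→d15:-→d16:-→d17:-→d18:-→d19:-→d20:-→d21:-→d22:-→d23:-→d24:H4→d25:-→d26:- -> H4

== LOOKUPS ==
["no-route","H0","H4","H2","H2","H2","H2","H2","H4"]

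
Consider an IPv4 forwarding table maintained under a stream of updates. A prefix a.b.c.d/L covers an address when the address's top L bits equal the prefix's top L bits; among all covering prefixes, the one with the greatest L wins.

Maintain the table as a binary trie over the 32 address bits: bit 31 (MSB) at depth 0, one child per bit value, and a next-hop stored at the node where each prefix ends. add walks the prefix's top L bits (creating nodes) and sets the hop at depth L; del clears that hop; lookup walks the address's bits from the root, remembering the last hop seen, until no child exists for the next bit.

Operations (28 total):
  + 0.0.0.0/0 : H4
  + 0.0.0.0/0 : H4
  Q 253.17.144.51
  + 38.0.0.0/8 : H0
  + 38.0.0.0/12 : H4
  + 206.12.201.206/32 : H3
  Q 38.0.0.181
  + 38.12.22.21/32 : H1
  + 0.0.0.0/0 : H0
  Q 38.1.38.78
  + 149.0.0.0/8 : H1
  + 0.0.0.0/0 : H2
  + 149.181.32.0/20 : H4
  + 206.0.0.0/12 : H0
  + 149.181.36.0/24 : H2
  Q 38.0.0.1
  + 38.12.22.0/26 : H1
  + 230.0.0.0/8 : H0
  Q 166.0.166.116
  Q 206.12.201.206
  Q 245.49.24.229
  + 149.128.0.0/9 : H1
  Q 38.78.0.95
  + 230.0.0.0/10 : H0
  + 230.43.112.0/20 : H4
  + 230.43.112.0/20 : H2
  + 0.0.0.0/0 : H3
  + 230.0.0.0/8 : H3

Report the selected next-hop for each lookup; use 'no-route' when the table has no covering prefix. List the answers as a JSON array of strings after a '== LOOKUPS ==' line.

Trace:
  add 0.0.0.0/0 -> H4 at depth 0
  add 0.0.0.0/0 -> H4 at depth 0
  ? 253.17.144.51  path d0:H4  best=H4
  add 38.0.0.0/8 -> H0 at depth 8
  add 38.0.0.0/12 -> H4 at depth 12
  add 206.12.201.206/32 -> H3 at depth 32
  ? 38.0.0.181  path d0:H4→d1:-→d2:-→d3:-→d4:-→d5:-→d6:-→d7:-→d8:H0→d9:-→d10:-→d11:-→d12:H4  best=H4
  add 38.12.22.21/32 -> H1 at depth 32
  add 0.0.0.0/0 -> H0 at depth 0
  ? 38.1.38.78  path d0:H0→d1:-→d2:-→d3:-→d4:-→d5:-→d6:-→d7:-→d8:H0→d9:-→d10:-→d11:-→d12:H4  best=H4
  add 149.0.0.0/8 -> H1 at depth 8
  add 0.0.0.0/0 -> H2 at depth 0
  add 149.181.32.0/20 -> H4 at depth 20
  add 206.0.0.0/12 -> H0 at depth 12
  add 149.181.36.0/24 -> H2 at depth 24
  ? 38.0.0.1  path d0:H2→d1:-→d2:-→d3:-→d4:-→d5:-→d6:-→d7:-→d8:H0→d9:-→d10:-→d11:-→d12:H4  best=H4
  add 38.12.22.0/26 -> H1 at depth 26
  add 230.0.0.0/8 -> H0 at depth 8
  ? 166.0.166.116  path d0:H2→d1:-→d2:-  best=H2
  ? 206.12.201.206  path d0:H2→d1:-→d2:-→d3:-→d4:-→d5:-→d6:-→d7:-→d8:-→d9:-→d10:-→d11:-→d12:H0→d13:-→d14:-→d15:-→d16:-→d17:-→d18:-→d19:-→d20:-→d21:-→d22:-→d23:-→d24:-→d25:-→d26:-→d27:-→d28:-→d29:-→d30:-→d31:-→d32:H3  best=H3
  ? 245.49.24.229  path d0:H2→d1:-→d2:-→d3:-  best=H2
  add 149.128.0.0/9 -> H1 at depth 9
  ? 38.78.0.95  path d0:H2→d1:-→d2:-→d3:-→d4:-→d5:-→d6:-→d7:-→d8:H0→d9:-  best=H0
  add 230.0.0.0/10 -> H0 at depth 10
  add 230.43.112.0/20 -> H4 at depth 20
  add 230.43.112.0/20 -> H2 at depth 20
  add 0.0.0.0/0 -> H3 at depth 0
  add 230.0.0.0/8 -> H3 at depth 8

== LOOKUPS ==
["H4","H4","H4","H4","H2","H3","H2","H0"]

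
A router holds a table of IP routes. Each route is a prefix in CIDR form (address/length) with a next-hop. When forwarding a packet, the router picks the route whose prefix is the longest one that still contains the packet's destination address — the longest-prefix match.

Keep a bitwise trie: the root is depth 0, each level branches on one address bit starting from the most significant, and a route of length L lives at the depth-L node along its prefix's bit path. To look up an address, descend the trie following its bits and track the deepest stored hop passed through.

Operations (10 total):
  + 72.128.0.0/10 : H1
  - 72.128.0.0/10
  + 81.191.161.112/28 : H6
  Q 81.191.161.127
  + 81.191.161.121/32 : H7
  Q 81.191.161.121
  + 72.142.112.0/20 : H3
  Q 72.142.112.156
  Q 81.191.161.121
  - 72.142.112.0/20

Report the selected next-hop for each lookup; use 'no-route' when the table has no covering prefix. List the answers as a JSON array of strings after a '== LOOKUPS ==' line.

Trace:
  + 72.128.0.0/10 (H1) depth=10
  - 72.128.0.0/10 clear@10
  + 81.191.161.112/28 (H6) depth=28
  Q 81.191.161.127: descend 0101000110111111101000010111 ; hops seen [H6] ; pick H6
  + 81.191.161.121/32 (H7) depth=32
  Q 81.191.161.121: descend 01010001101111111010000101111001 ; hops seen [H6,H7] ; pick H7
  + 72.142.112.0/20 (H3) depth=20
  Q 72.142.112.156: descend 01001000100011100111 ; hops seen [H3] ; pick H3
  Q 81.191.161.121: descend 01010001101111111010000101111001 ; hops seen [H6,H7] ; pick H7
  - 72.142.112.0/20 clear@20

== LOOKUPS ==
["H6","H7","H3","H7"]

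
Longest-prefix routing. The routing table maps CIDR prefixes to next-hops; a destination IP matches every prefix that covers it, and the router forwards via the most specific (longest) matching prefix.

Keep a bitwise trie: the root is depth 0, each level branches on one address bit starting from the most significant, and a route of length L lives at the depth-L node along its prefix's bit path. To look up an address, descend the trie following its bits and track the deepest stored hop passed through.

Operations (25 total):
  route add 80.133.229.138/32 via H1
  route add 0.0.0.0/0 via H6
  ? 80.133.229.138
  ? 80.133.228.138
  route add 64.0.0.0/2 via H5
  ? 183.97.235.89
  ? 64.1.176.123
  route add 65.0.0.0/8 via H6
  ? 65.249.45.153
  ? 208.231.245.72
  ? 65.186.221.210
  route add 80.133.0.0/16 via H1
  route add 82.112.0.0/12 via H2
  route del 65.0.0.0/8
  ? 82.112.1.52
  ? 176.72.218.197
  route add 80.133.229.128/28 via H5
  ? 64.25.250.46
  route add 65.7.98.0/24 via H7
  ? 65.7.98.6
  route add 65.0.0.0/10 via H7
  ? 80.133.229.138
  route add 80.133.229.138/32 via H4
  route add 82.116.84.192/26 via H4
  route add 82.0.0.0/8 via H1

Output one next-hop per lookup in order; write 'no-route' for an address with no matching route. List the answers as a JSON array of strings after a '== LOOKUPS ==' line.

Apply in order:
  + 80.133.229.138/32 (H1) depth=32
  + 0.0.0.0/0 (H6) depth=0
  ? 80.133.229.138  path d0:H6→d1:-→d2:-→d3:-→d4:-→d5:-→d6:-→d7:-→d8:-→d9:-→d10:-→d11:-→d12:-→d13:-→d14:-→d15:-→d16:-→d17:-→d18:-→d19:-→d20:-→d21:-→d22:-→d23:-→d24:-→d25:-→d26:-→d27:-→d28:-→d29:-→d30:-→d31:-→d32:H1  best=H1
  ? 80.133.228.138  path d0:H6→d1:-→d2:-→d3:-→d4:-→d5:-→d6:-→d7:-→d8:-→d9:-→d10:-→d11:-→d12:-→d13:-→d14:-→d15:-→d16:-→d17:-→d18:-→d19:-→d20:-→d21:-→d22:-→d23:-  best=H6
  + 64.0.0.0/2 (H5) depth=2
  ? 183.97.235.89  path d0:H6  best=H6
  ? 64.1.176.123  path d0:H6→d1:-→d2:H5→d3:-  best=H5
  + 65.0.0.0/8 (H6) depth=8
  ? 65.249.45.153  path d0:H6→d1:-→d2:H5→d3:-→d4:-→d5:-→d6:-→d7:-→d8:H6  best=H6
  ? 208.231.245.72  path d0:H6  best=H6
  ? 65.186.221.210  path d0:H6→d1:-→d2:H5→d3:-→d4:-→d5:-→d6:-→d7:-→d8:H6  best=H6
  + 80.133.0.0/16 (H1) depth=16
  + 82.112.0.0/12 (H2) depth=12
  del 65.0.0.0/8 (clear depth 8)
  ? 82.112.1.52  path d0:H6→d1:-→d2:H5→d3:-→d4:-→d5:-→d6:-→d7:-→d8:-→d9:-→d10:-→d11:-→d12:H2  best=H2
  ? 176.72.218.197  path d0:H6  best=H6
  + 80.133.229.128/28 (H5) depth=28
  ? 64.25.250.46  path d0:H6→d1:-→d2:H5→d3:-→d4:-→d5:-→d6:-→d7:-  best=H5
  + 65.7.98.0/24 (H7) depth=24
  ? 65.7.98.6  path d0:H6→d1:-→d2:H5→d3:-→d4:-→d5:-→d6:-→d7:-→d8:-→d9:-→d10:-→d11:-→d12:-→d13:-→d14:-→d15:-→d16:-→d17:-→d18:-→d19:-→d20:-→d21:-→d22:-→d23:-→d24:H7  best=H7
  + 65.0.0.0/10 (H7) depth=10
  ? 80.133.229.138  path d0:H6→d1:-→d2:H5→d3:-→d4:-→d5:-→d6:-→d7:-→d8:-→d9:-→d10:-→d11:-→d12:-→d13:-→d14:-→d15:-→d16:H1→d17:-→d18:-→d19:-→d20:-→d21:-→d22:-→d23:-→d24:-→d25:-→d26:-→d27:-→d28:H5→d29:-→d30:-→d31:-→d32:H1  best=H1
  + 80.133.229.138/32 (H4) depth=32
  + 82.116.84.192/26 (H4) depth=26
  + 82.0.0.0/8 (H1) depth=8

== LOOKUPS ==
["H1","H6","H6","H5","H6","H6","H6","H2","H6","H5","H7","H1"]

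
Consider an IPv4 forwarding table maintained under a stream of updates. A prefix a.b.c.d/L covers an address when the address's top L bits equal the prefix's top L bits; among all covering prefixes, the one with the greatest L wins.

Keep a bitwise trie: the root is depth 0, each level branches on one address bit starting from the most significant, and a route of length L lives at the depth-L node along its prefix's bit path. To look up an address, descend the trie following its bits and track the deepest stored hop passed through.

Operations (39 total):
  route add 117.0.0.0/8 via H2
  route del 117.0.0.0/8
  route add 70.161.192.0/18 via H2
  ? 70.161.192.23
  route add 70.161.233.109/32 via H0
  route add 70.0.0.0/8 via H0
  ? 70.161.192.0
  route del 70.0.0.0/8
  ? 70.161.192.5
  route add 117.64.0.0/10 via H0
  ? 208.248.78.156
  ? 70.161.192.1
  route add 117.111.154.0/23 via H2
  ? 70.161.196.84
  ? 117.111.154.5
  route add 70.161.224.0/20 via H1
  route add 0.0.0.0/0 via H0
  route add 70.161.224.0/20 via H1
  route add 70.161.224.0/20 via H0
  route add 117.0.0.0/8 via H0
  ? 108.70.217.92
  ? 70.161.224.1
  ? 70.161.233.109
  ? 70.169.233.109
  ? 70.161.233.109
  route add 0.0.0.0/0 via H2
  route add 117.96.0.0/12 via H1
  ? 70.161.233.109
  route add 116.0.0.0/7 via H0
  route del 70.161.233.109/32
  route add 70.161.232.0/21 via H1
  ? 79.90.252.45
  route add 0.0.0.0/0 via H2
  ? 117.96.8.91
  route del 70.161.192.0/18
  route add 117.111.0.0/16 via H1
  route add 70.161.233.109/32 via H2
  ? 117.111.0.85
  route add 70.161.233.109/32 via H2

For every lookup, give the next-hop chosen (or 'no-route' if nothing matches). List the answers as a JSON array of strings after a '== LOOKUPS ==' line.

Apply in order:
  + 117.0.0.0/8 (H2) depth=8
  del 117.0.0.0/8 (clear depth 8)
  + 70.161.192.0/18 (H2) depth=18
  ? 70.161.192.23  path d0:-→d1:-→d2:-→d3:-→d4:-→d5:-→d6:-→d7:-→d8:-→d9:-→d10:-→d11:-→d12:-→d13:-→d14:-→d15:-→d16:-→d17:-→d18:H2  best=H2
  + 70.161.233.109/32 (H0) depth=32
  + 70.0.0.0/8 (H0) depth=8
  ? 70.161.192.0  path d0:-→d1:-→d2:-→d3:-→d4:-→d5:-→d6:-→d7:-→d8:H0→d9:-→d10:-→d11:-→d12:-→d13:-→d14:-→d15:-→d16:-→d17:-→d18:H2  best=H2
  del 70.0.0.0/8 (clear depth 8)
  ? 70.161.192.5  path d0:-→d1:-→d2:-→d3:-→d4:-→d5:-→d6:-→d7:-→d8:-→d9:-→d10:-→d11:-→d12:-→d13:-→d14:-→d15:-→d16:-→d17:-→d18:H2  best=H2
  + 117.64.0.0/10 (H0) depth=10
  ? 208.248.78.156  path d0:-  best=no-route
  ? 70.161.192.1  path d0:-→d1:-→d2:-→d3:-→d4:-→d5:-→d6:-→d7:-→d8:-→d9:-→d10:-→d11:-→d12:-→d13:-→d14:-→d15:-→d16:-→d17:-→d18:H2  best=H2
  + 117.111.154.0/23 (H2) depth=23
  ? 70.161.196.84  path d0:-→d1:-→d2:-→d3:-→d4:-→d5:-→d6:-→d7:-→d8:-→d9:-→d10:-→d11:-→d12:-→d13:-→d14:-→d15:-→d16:-→d17:-→d18:H2  best=H2
  ? 117.111.154.5  path d0:-→d1:-→d2:-→d3:-→d4:-→d5:-→d6:-→d7:-→d8:-→d9:-→d10:H0→d11:-→d12:-→d13:-→d14:-→d15:-→d16:-→d17:-→d18:-→d19:-→d20:-→d21:-→d22:-→d23:H2  best=H2
  + 70.161.224.0/20 (H1) depth=20
  + 0.0.0.0/0 (H0) depth=0
  + 70.161.224.0/20 (H1) depth=20
  + 70.161.224.0/20 (H0) depth=20
  + 117.0.0.0/8 (H0) depth=8
  ? 108.70.217.92  path d0:H0→d1:-→d2:-→d3:-  best=H0
  ? 70.161.224.1  path d0:H0→d1:-→d2:-→d3:-→d4:-→d5:-→d6:-→d7:-→d8:-→d9:-→d10:-→d11:-→d12:-→d13:-→d14:-→d15:-→d16:-→d17:-→d18:H2→d19:-→d20:H0  best=H0
  ? 70.161.233.109  path d0:H0→d1:-→d2:-→d3:-→d4:-→d5:-→d6:-→d7:-→d8:-→d9:-→d10:-→d11:-→d12:-→d13:-→d14:-→d15:-→d16:-→d17:-→d18:H2→d19:-→d20:H0→d21:-→d22:-→d23:-→d24:-→d25:-→d26:-→d27:-→d28:-→d29:-→d30:-→d31:-→d32:H0  best=H0
  ? 70.169.233.109  path d0:H0→d1:-→d2:-→d3:-→d4:-→d5:-→d6:-→d7:-→d8:-→d9:-→d10:-→d11:-→d12:-  best=H0
  ? 70.161.233.109  path d0:H0→d1:-→d2:-→d3:-→d4:-→d5:-→d6:-→d7:-→d8:-→d9:-→d10:-→d11:-→d12:-→d13:-→d14:-→d15:-→d16:-→d17:-→d18:H2→d19:-→d20:H0→d21:-→d22:-→d23:-→d24:-→d25:-→d26:-→d27:-→d28:-→d29:-→d30:-→d31:-→d32:H0  best=H0
  + 0.0.0.0/0 (H2) depth=0
  + 117.96.0.0/12 (H1) depth=12
  ? 70.161.233.109  path d0:H2→d1:-→d2:-→d3:-→d4:-→d5:-→d6:-→d7:-→d8:-→d9:-→d10:-→d11:-→d12:-→d13:-→d14:-→d15:-→d16:-→d17:-→d18:H2→d19:-→d20:H0→d21:-→d22:-→d23:-→d24:-→d25:-→d26:-→d27:-→d28:-→d29:-→d30:-→d31:-→d32:H0  best=H0
  + 116.0.0.0/7 (H0) depth=7
  del 70.161.233.109/32 (clear depth 32)
  + 70.161.232.0/21 (H1) depth=21
  ? 79.90.252.45  path d0:H2→d1:-→d2:-→d3:-→d4:-  best=H2
  + 0.0.0.0/0 (H2) depth=0
  ? 117.96.8.91  path d0:H2→d1:-→d2:-→d3:-→d4:-→d5:-→d6:-→d7:H0→d8:H0→d9:-→d10:H0→d11:-→d12:H1  best=H1
  del 70.161.192.0/18 (clear depth 18)
  + 117.111.0.0/16 (H1) depth=16
  + 70.161.233.109/32 (H2) depth=32
  ? 117.111.0.85  path d0:H2→d1:-→d2:-→d3:-→d4:-→d5:-→d6:-→d7:H0→d8:H0→d9:-→d10:H0→d11:-→d12:H1→d13:-→d14:-→d15:-→d16:H1  best=H1
  + 70.161.233.109/32 (H2) depth=32

== LOOKUPS ==
["H2","H2","H2","no-route","H2","H2","H2","H0","H0","H0","H0","H0","H0","H2","H1","H1"]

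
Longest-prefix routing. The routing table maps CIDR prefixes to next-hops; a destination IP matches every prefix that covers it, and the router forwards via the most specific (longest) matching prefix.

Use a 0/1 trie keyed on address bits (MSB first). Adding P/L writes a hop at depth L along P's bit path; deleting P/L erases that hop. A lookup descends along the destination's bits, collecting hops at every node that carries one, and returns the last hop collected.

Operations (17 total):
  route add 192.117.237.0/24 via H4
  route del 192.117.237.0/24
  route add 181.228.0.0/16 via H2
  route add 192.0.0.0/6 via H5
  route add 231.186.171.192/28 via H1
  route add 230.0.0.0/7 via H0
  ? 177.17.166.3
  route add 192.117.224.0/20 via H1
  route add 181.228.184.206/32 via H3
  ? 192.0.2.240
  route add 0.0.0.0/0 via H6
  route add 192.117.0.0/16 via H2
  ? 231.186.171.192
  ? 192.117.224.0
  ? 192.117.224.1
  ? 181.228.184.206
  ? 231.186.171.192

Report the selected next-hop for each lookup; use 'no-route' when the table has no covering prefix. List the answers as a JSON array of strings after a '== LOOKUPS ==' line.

Process each operation:
  + 192.117.237.0/24 (H4) depth=24
  - 192.117.237.0/24 clear@24
  + 181.228.0.0/16 (H2) depth=16
  + 192.0.0.0/6 (H5) depth=6
  + 231.186.171.192/28 (H1) depth=28
  + 230.0.0.0/7 (H0) depth=7
  lookup 177.17.166.3: bits 10110 walk d0:-→d1:-→d2:-→d3:-→d4:-→d5:- -> no-route
  + 192.117.224.0/20 (H1) depth=20
  + 181.228.184.206/32 (H3) depth=32
  lookup 192.0.2.240: bits 110000000 walk d0:-→d1:-→d2:-→d3:-→d4:-→d5:-→d6:H5→d7:-→d8:-→d9:- -> H5
  + 0.0.0.0/0 (H6) depth=0
  + 192.117.0.0/16 (H2) depth=16
  lookup 231.186.171.192: bits 1110011110111010101010111100 walk d0:H6→d1:-→d2:-→d3:-→d4:-→d5:-→d6:-→d7:H0→d8:-→d9:-→d10:-→d11:-→d12:-→d13:-→d14:-→d15:-→d16:-→d17:-→d18:-→d19:-→d20:-→d21:-→d22:-→d23:-→d24:-→d25:-→d26:-→d27:-→d28:H1 -> H1
  lookup 192.117.224.0: bits 11000000011101011110 walk d0:H6→d1:-→d2:-→d3:-→d4:-→d5:-→d6:H5→d7:-→d8:-→d9:-→d10:-→d11:-→d12:-→d13:-→d14:-→d15:-→d16:H2→d17:-→d18:-→d19:-→d20:H1 -> H1
  lookup 192.117.224.1: bits 11000000011101011110 walk d0:H6→d1:-→d2:-→d3:-→d4:-→d5:-→d6:H5→d7:-→d8:-→d9:-→d10:-→d11:-→d12:-→d13:-→d14:-→d15:-→d16:H2→d17:-→d18:-→d19:-→d20:H1 -> H1
  lookup 181.228.184.206: bits 10110101111001001011100011001110 walk d0:H6→d1:-→d2:-→d3:-→d4:-→d5:-→d6:-→d7:-→d8:-→d9:-→d10:-→d11:-→d12:-→d13:-→d14:-→d15:-→d16:H2→d17:-→d18:-→d19:-→d20:-→d21:-→d22:-→d23:-→d24:-→d25:-→d26:-→d27:-→d28:-→d29:-→d30:-→d31:-→d32:H3 -> H3
  lookup 231.186.171.192: bits 1110011110111010101010111100 walk d0:H6→d1:-→d2:-→d3:-→d4:-→d5:-→d6:-→d7:H0→d8:-→d9:-→d10:-→d11:-→d12:-→d13:-→d14:-→d15:-→d16:-→d17:-→d18:-→d19:-→d20:-→d21:-→d22:-→d23:-→d24:-→d25:-→d26:-→d27:-→d28:H1 -> H1

== LOOKUPS ==
["no-route","H5","H1","H1","H1","H3","H1"]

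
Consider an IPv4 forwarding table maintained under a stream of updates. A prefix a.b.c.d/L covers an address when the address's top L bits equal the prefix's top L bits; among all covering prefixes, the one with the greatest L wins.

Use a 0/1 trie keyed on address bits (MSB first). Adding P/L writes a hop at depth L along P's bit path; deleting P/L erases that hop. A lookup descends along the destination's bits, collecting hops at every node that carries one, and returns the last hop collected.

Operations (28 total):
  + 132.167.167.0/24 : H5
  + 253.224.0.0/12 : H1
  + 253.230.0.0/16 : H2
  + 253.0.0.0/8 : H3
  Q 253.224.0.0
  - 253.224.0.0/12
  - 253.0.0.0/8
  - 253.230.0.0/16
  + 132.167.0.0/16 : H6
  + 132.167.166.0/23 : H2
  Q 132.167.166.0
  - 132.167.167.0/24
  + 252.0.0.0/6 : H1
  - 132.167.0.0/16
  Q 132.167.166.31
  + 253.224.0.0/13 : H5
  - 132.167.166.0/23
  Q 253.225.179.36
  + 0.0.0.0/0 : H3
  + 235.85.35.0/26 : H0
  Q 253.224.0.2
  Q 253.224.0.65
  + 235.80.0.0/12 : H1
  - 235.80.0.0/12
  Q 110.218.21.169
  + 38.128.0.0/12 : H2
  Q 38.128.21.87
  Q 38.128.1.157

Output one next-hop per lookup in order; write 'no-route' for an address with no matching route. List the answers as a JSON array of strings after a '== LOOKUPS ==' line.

Process each operation:
  add 132.167.167.0/24 -> H5 at depth 24
  add 253.224.0.0/12 -> H1 at depth 12
  add 253.230.0.0/16 -> H2 at depth 16
  add 253.0.0.0/8 -> H3 at depth 8
  ? 253.224.0.0  path d0:-→d1:-→d2:-→d3:-→d4:-→d5:-→d6:-→d7:-→d8:H3→d9:-→d10:-→d11:-→d12:H1→d13:-  best=H1
  del 253.224.0.0/12 (clear depth 12)
  del 253.0.0.0/8 (clear depth 8)
  del 253.230.0.0/16 (clear depth 16)
  add 132.167.0.0/16 -> H6 at depth 16
  add 132.167.166.0/23 -> H2 at depth 23
  ? 132.167.166.0  path d0:-→d1:-→d2:-→d3:-→d4:-→d5:-→d6:-→d7:-→d8:-→d9:-→d10:-→d11:-→d12:-→d13:-→d14:-→d15:-→d16:H6→d17:-→d18:-→d19:-→d20:-→d21:-→d22:-→d23:H2  best=H2
  del 132.167.167.0/24 (clear depth 24)
  add 252.0.0.0/6 -> H1 at depth 6
  del 132.167.0.0/16 (clear depth 16)
  ? 132.167.166.31  path d0:-→d1:-→d2:-→d3:-→d4:-→d5:-→d6:-→d7:-→d8:-→d9:-→d10:-→d11:-→d12:-→d13:-→d14:-→d15:-→d16:-→d17:-→d18:-→d19:-→d20:-→d21:-→d22:-→d23:H2  best=H2
  add 253.224.0.0/13 -> H5 at depth 13
  del 132.167.166.0/23 (clear depth 23)
  ? 253.225.179.36  path d0:-→d1:-→d2:-→d3:-→d4:-→d5:-→d6:H1→d7:-→d8:-→d9:-→d10:-→d11:-→d12:-→d13:H5  best=H5
  add 0.0.0.0/0 -> H3 at depth 0
  add 235.85.35.0/26 -> H0 at depth 26
  ? 253.224.0.2  path d0:H3→d1:-→d2:-→d3:-→d4:-→d5:-→d6:H1→d7:-→d8:-→d9:-→d10:-→d11:-→d12:-→d13:H5  best=H5
  ? 253.224.0.65  path d0:H3→d1:-→d2:-→d3:-→d4:-→d5:-→d6:H1→d7:-→d8:-→d9:-→d10:-→d11:-→d12:-→d13:H5  best=H5
  add 235.80.0.0/12 -> H1 at depth 12
  del 235.80.0.0/12 (clear depth 12)
  ? 110.218.21.169  path d0:H3  best=H3
  add 38.128.0.0/12 -> H2 at depth 12
  ? 38.128.21.87  path d0:H3→d1:-→d2:-→d3:-→d4:-→d5:-→d6:-→d7:-→d8:-→d9:-→d10:-→d11:-→d12:H2  best=H2
  ? 38.128.1.157  path d0:H3→d1:-→d2:-→d3:-→d4:-→d5:-→d6:-→d7:-→d8:-→d9:-→d10:-→d11:-→d12:H2  best=H2

== LOOKUPS ==
["H1","H2","H2","H5","H5","H5","H3","H2","H2"]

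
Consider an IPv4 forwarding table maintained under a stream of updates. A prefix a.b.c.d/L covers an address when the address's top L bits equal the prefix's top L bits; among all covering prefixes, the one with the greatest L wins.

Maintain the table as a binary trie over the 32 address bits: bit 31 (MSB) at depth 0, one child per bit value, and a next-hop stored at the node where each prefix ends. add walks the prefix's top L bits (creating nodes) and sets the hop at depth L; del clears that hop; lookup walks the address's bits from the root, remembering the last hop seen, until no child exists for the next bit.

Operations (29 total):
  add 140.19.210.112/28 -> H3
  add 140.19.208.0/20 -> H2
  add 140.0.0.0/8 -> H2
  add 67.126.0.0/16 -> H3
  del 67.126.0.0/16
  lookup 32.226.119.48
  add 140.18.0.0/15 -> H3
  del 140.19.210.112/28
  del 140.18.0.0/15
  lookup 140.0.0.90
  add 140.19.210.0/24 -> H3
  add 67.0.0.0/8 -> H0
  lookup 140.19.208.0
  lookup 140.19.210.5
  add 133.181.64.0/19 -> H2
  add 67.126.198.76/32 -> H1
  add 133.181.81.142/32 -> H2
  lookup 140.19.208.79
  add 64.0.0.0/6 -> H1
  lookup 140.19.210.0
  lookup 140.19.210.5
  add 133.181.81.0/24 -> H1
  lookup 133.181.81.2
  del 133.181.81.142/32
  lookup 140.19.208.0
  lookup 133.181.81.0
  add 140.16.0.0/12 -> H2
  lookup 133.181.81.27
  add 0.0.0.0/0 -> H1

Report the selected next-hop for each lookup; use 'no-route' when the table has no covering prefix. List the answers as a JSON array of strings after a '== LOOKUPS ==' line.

Process each operation:
  + 140.19.210.112/28 (H3) depth=28
  + 140.19.208.0/20 (H2) depth=20
  + 140.0.0.0/8 (H2) depth=8
  + 67.126.0.0/16 (H3) depth=16
  del 67.126.0.0/16 (clear depth 16)
  ? 32.226.119.48  path d0:-→d1:-  best=no-route
  + 140.18.0.0/15 (H3) depth=15
  del 140.19.210.112/28 (clear depth 28)
  del 140.18.0.0/15 (clear depth 15)
  ? 140.0.0.90  path d0:-→d1:-→d2:-→d3:-→d4:-→d5:-→d6:-→d7:-→d8:H2→d9:-→d10:-→d11:-  best=H2
  + 140.19.210.0/24 (H3) depth=24
  + 67.0.0.0/8 (H0) depth=8
  ? 140.19.208.0  path d0:-→d1:-→d2:-→d3:-→d4:-→d5:-→d6:-→d7:-→d8:H2→d9:-→d10:-→d11:-→d12:-→d13:-→d14:-→d15:-→d16:-→d17:-→d18:-→d19:-→d20:H2→d21:-→d22:-  best=H2
  ? 140.19.210.5  path d0:-→d1:-→d2:-→d3:-→d4:-→d5:-→d6:-→d7:-→d8:H2→d9:-→d10:-→d11:-→d12:-→d13:-→d14:-→d15:-→d16:-→d17:-→d18:-→d19:-→d20:H2→d21:-→d22:-→d23:-→d24:H3→d25:-  best=H3
  + 133.181.64.0/19 (H2) depth=19
  + 67.126.198.76/32 (H1) depth=32
  + 133.181.81.142/32 (H2) depth=32
  ? 140.19.208.79  path d0:-→d1:-→d2:-→d3:-→d4:-→d5:-→d6:-→d7:-→d8:H2→d9:-→d10:-→d11:-→d12:-→d13:-→d14:-→d15:-→d16:-→d17:-→d18:-→d19:-→d20:H2→d21:-→d22:-  best=H2
  + 64.0.0.0/6 (H1) depth=6
  ? 140.19.210.0  path d0:-→d1:-→d2:-→d3:-→d4:-→d5:-→d6:-→d7:-→d8:H2→d9:-→d10:-→d11:-→d12:-→d13:-→d14:-→d15:-→d16:-→d17:-→d18:-→d19:-→d20:H2→d21:-→d22:-→d23:-→d24:H3→d25:-  best=H3
  ? 140.19.210.5  path d0:-→d1:-→d2:-→d3:-→d4:-→d5:-→d6:-→d7:-→d8:H2→d9:-→d10:-→d11:-→d12:-→d13:-→d14:-→d15:-→d16:-→d17:-→d18:-→d19:-→d20:H2→d21:-→d22:-→d23:-→d24:H3→d25:-  best=H3
  + 133.181.81.0/24 (H1) depth=24
  ? 133.181.81.2  path d0:-→d1:-→d2:-→d3:-→d4:-→d5:-→d6:-→d7:-→d8:-→d9:-→d10:-→d11:-→d12:-→d13:-→d14:-→d15:-→d16:-→d17:-→d18:-→d19:H2→d20:-→d21:-→d22:-→d23:-→d24:H1  best=H1
  del 133.181.81.142/32 (clear depth 32)
  ? 140.19.208.0  path d0:-→d1:-→d2:-→d3:-→d4:-→d5:-→d6:-→d7:-→d8:H2→d9:-→d10:-→d11:-→d12:-→d13:-→d14:-→d15:-→d16:-→d17:-→d18:-→d19:-→d20:H2→d21:-→d22:-  best=H2
  ? 133.181.81.0  path d0:-→d1:-→d2:-→d3:-→d4:-→d5:-→d6:-→d7:-→d8:-→d9:-→d10:-→d11:-→d12:-→d13:-→d14:-→d15:-→d16:-→d17:-→d18:-→d19:H2→d20:-→d21:-→d22:-→d23:-→d24:H1  best=H1
  + 140.16.0.0/12 (H2) depth=12
  ? 133.181.81.27  path d0:-→d1:-→d2:-→d3:-→d4:-→d5:-→d6:-→d7:-→d8:-→d9:-→d10:-→d11:-→d12:-→d13:-→d14:-→d15:-→d16:-→d17:-→d18:-→d19:H2→d20:-→d21:-→d22:-→d23:-→d24:H1  best=H1
  + 0.0.0.0/0 (H1) depth=0

== LOOKUPS ==
["no-route","H2","H2","H3","H2","H3","H3","H1","H2","H1","H1"]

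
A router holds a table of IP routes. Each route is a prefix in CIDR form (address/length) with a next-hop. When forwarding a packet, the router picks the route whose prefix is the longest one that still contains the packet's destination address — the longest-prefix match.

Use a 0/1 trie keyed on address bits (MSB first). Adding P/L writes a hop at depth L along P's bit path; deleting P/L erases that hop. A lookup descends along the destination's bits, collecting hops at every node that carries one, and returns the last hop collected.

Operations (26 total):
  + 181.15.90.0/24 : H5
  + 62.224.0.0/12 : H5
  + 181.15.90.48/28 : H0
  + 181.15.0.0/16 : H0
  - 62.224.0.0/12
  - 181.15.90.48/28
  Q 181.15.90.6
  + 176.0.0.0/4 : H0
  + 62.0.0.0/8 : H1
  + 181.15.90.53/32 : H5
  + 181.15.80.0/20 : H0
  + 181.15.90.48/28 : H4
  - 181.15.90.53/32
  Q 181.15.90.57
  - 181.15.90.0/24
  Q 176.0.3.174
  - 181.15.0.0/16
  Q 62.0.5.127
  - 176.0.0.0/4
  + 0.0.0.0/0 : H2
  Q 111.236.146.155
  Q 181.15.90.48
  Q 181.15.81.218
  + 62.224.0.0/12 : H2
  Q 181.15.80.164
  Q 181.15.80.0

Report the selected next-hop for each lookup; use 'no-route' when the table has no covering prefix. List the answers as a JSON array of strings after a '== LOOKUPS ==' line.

Trace:
  + 181.15.90.0/24 (H5) depth=24
  + 62.224.0.0/12 (H5) depth=12
  + 181.15.90.48/28 (H0) depth=28
  + 181.15.0.0/16 (H0) depth=16
  - 62.224.0.0/12 clear@12
  - 181.15.90.48/28 clear@28
  lookup 181.15.90.6: bits 10110101000011110101101000 walk d0:-→d1:-→d2:-→d3:-→d4:-→d5:-→d6:-→d7:-→d8:-→d9:-→d10:-→d11:-→d12:-→d13:-→d14:-→d15:-→d16:H0→d17:-→d18:-→d19:-→d20:-→d21:-→d22:-→d23:-→d24:H5→d25:-→d26:- -> H5
  + 176.0.0.0/4 (H0) depth=4
  + 62.0.0.0/8 (H1) depth=8
  + 181.15.90.53/32 (H5) depth=32
  + 181.15.80.0/20 (H0) depth=20
  + 181.15.90.48/28 (H4) depth=28
  - 181.15.90.53/32 clear@32
  lookup 181.15.90.57: bits 1011010100001111010110100011 walk d0:-→d1:-→d2:-→d3:-→d4:H0→d5:-→d6:-→d7:-→d8:-→d9:-→d10:-→d11:-→d12:-→d13:-→d14:-→d15:-→d16:H0→d17:-→d18:-→d19:-→d20:H0→d21:-→d22:-→d23:-→d24:H5→d25:-→d26:-→d27:-→d28:H4 -> H4
  - 181.15.90.0/24 clear@24
  lookup 176.0.3.174: bits 10110 walk d0:-→d1:-→d2:-→d3:-→d4:H0→d5:- -> H0
  - 181.15.0.0/16 clear@16
  lookup 62.0.5.127: bits 00111110 walk d0:-→d1:-→d2:-→d3:-→d4:-→d5:-→d6:-→d7:-→d8:H1 -> H1
  - 176.0.0.0/4 clear@4
  + 0.0.0.0/0 (H2) depth=0
  lookup 111.236.146.155: bits 0 walk d0:H2→d1:- -> H2
  lookup 181.15.90.48: bits 10110101000011110101101000110 walk d0:H2→d1:-→d2:-→d3:-→d4:-→d5:-→d6:-→d7:-→d8:-→d9:-→d10:-→d11:-→d12:-→d13:-→d14:-→d15:-→d16:-→d17:-→d18:-→d19:-→d20:H0→d21:-→d22:-→d23:-→d24:-→d25:-→d26:-→d27:-→d28:H4→d29:- -> H4
  lookup 181.15.81.218: bits 10110101000011110101 walk d0:H2→d1:-→d2:-→d3:-→d4:-→d5:-→d6:-→d7:-→d8:-→d9:-→d10:-→d11:-→d12:-→d13:-→d14:-→d15:-→d16:-→d17:-→d18:-→d19:-→d20:H0 -> H0
  + 62.224.0.0/12 (H2) depth=12
  lookup 181.15.80.164: bits 10110101000011110101 walk d0:H2→d1:-→d2:-→d3:-→d4:-→d5:-→d6:-→d7:-→d8:-→d9:-→d10:-→d11:-→d12:-→d13:-→d14:-→d15:-→d16:-→d17:-→d18:-→d19:-→d20:H0 -> H0
  lookup 181.15.80.0: bits 10110101000011110101 walk d0:H2→d1:-→d2:-→d3:-→d4:-→d5:-→d6:-→d7:-→d8:-→d9:-→d10:-→d11:-→d12:-→d13:-→d14:-→d15:-→d16:-→d17:-→d18:-→d19:-→d20:H0 -> H0

== LOOKUPS ==
["H5","H4","H0","H1","H2","H4","H0","H0","H0"]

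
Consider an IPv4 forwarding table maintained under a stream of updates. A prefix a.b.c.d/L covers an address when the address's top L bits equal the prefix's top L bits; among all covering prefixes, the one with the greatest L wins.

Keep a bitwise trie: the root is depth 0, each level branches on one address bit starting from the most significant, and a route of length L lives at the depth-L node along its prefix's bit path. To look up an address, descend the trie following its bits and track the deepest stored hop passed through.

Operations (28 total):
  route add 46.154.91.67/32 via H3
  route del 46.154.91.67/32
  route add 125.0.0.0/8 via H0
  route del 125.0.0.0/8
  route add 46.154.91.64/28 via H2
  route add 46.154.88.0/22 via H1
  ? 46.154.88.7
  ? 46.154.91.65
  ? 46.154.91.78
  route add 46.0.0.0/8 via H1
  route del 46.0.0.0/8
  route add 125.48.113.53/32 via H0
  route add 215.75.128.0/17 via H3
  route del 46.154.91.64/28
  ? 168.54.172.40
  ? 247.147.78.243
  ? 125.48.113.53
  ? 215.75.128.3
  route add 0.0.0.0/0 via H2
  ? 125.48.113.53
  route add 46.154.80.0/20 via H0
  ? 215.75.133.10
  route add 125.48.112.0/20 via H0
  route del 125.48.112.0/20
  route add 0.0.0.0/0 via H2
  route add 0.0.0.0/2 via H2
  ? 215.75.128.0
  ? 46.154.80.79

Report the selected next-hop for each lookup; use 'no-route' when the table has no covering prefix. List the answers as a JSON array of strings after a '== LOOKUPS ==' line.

Apply in order:
  + 46.154.91.67/32 (H3) depth=32
  - 46.154.91.67/32 clear@32
  + 125.0.0.0/8 (H0) depth=8
  - 125.0.0.0/8 clear@8
  + 46.154.91.64/28 (H2) depth=28
  + 46.154.88.0/22 (H1) depth=22
  ? 46.154.88.7  path d0:-→d1:-→d2:-→d3:-→d4:-→d5:-→d6:-→d7:-→d8:-→d9:-→d10:-→d11:-→d12:-→d13:-→d14:-→d15:-→d16:-→d17:-→d18:-→d19:-→d20:-→d21:-→d22:H1  best=H1
  ? 46.154.91.65  path d0:-→d1:-→d2:-→d3:-→d4:-→d5:-→d6:-→d7:-→d8:-→d9:-→d10:-→d11:-→d12:-→d13:-→d14:-→d15:-→d16:-→d17:-→d18:-→d19:-→d20:-→d21:-→d22:H1→d23:-→d24:-→d25:-→d26:-→d27:-→d28:H2→d29:-→d30:-  best=H2
  ? 46.154.91.78  path d0:-→d1:-→d2:-→d3:-→d4:-→d5:-→d6:-→d7:-→d8:-→d9:-→d10:-→d11:-→d12:-→d13:-→d14:-→d15:-→d16:-→d17:-→d18:-→d19:-→d20:-→d21:-→d22:H1→d23:-→d24:-→d25:-→d26:-→d27:-→d28:H2  best=H2
  + 46.0.0.0/8 (H1) depth=8
  - 46.0.0.0/8 clear@8
  + 125.48.113.53/32 (H0) depth=32
  + 215.75.128.0/17 (H3) depth=17
  - 46.154.91.64/28 clear@28
  ? 168.54.172.40  path d0:-→d1:-  best=no-route
  ? 247.147.78.243  path d0:-→d1:-→d2:-  best=no-route
  ? 125.48.113.53  path d0:-→d1:-→d2:-→d3:-→d4:-→d5:-→d6:-→d7:-→d8:-→d9:-→d10:-→d11:-→d12:-→d13:-→d14:-→d15:-→d16:-→d17:-→d18:-→d19:-→d20:-→d21:-→d22:-→d23:-→d24:-→d25:-→d26:-→d27:-→d28:-→d29:-→d30:-→d31:-→d32:H0  best=H0
  ? 215.75.128.3  path d0:-→d1:-→d2:-→d3:-→d4:-→d5:-→d6:-→d7:-→d8:-→d9:-→d10:-→d11:-→d12:-→d13:-→d14:-→d15:-→d16:-→d17:H3  best=H3
  + 0.0.0.0/0 (H2) depth=0
  ? 125.48.113.53  path d0:H2→d1:-→d2:-→d3:-→d4:-→d5:-→d6:-→d7:-→d8:-→d9:-→d10:-→d11:-→d12:-→d13:-→d14:-→d15:-→d16:-→d17:-→d18:-→d19:-→d20:-→d21:-→d22:-→d23:-→d24:-→d25:-→d26:-→d27:-→d28:-→d29:-→d30:-→d31:-→d32:H0  best=H0
  + 46.154.80.0/20 (H0) depth=20
  ? 215.75.133.10  path d0:H2→d1:-→d2:-→d3:-→d4:-→d5:-→d6:-→d7:-→d8:-→d9:-→d10:-→d11:-→d12:-→d13:-→d14:-→d15:-→d16:-→d17:H3  best=H3
  + 125.48.112.0/20 (H0) depth=20
  - 125.48.112.0/20 clear@20
  + 0.0.0.0/0 (H2) depth=0
  + 0.0.0.0/2 (H2) depth=2
  ? 215.75.128.0  path d0:H2→d1:-→d2:-→d3:-→d4:-→d5:-→d6:-→d7:-→d8:-→d9:-→d10:-→d11:-→d12:-→d13:-→d14:-→d15:-→d16:-→d17:H3  best=H3
  ? 46.154.80.79  path d0:H2→d1:-→d2:H2→d3:-→d4:-→d5:-→d6:-→d7:-→d8:-→d9:-→d10:-→d11:-→d12:-→d13:-→d14:-→d15:-→d16:-→d17:-→d18:-→d19:-→d20:H0  best=H0

== LOOKUPS ==
["H1","H2","H2","no-route","no-route","H0","H3","H0","H3","H3","H0"]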